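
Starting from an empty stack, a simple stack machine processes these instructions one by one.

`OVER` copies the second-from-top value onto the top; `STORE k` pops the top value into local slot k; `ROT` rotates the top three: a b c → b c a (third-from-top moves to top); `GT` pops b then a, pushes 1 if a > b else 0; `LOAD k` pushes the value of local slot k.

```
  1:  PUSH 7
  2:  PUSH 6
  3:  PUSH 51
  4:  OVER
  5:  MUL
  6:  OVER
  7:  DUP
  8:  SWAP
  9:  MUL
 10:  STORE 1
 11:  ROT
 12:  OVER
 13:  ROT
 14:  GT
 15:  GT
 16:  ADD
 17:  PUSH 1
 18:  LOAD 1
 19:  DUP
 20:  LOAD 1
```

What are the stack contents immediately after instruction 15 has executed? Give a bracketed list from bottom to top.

PUSH 7  → 7
PUSH 6  → 7 6
PUSH 51 → 7 6 51
OVER    → 7 6 51 6
MUL     → 7 6 306
OVER    → 7 6 306 6
DUP     → 7 6 306 6 6
SWAP    → 7 6 306 6 6
MUL     → 7 6 306 36
STORE 1 → 7 6 306
ROT     → 6 306 7
OVER    → 6 306 7 306
ROT     → 6 7 306 306
GT      → 6 7 0
GT      → 6 1

[6, 1]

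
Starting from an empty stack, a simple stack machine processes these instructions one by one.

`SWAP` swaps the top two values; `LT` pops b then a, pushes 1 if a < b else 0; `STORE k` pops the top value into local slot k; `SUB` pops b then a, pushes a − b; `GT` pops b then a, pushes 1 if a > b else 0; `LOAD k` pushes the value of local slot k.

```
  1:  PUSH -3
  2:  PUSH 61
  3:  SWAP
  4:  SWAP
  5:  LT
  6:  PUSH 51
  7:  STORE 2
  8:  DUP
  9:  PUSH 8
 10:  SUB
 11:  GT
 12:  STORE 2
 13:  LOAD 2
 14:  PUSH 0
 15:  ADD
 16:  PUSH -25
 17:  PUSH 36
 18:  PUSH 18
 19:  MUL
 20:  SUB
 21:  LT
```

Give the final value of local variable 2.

1

PUSH -3  : [-3]
PUSH 61  : [-3, 61]
SWAP     : [61, -3]
SWAP     : [-3, 61]
LT       : [1]
PUSH 51  : [1, 51]
STORE 2  : [1]
DUP      : [1, 1]
PUSH 8   : [1, 1, 8]
SUB      : [1, -7]
GT       : [1]
STORE 2  : []
LOAD 2   : [1]
PUSH 0   : [1, 0]
ADD      : [1]
PUSH -25 : [1, -25]
PUSH 36  : [1, -25, 36]
PUSH 18  : [1, -25, 36, 18]
MUL      : [1, -25, 648]
SUB      : [1, -673]
LT       : [0]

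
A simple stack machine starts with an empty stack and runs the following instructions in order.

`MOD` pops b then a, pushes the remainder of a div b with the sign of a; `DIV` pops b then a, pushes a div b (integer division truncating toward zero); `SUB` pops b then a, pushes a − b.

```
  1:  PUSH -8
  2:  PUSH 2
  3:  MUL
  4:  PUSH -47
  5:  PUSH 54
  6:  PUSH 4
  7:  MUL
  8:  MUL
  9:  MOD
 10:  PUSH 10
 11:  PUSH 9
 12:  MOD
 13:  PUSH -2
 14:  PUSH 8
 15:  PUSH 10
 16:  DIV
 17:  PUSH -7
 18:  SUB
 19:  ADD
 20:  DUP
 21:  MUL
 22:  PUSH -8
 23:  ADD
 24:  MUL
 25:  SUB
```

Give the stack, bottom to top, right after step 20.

[-16, 1, 5, 5]

PUSH -8   [-8]
PUSH 2    [-8, 2]
MUL       [-16]
PUSH -47  [-16, -47]
PUSH 54   [-16, -47, 54]
PUSH 4    [-16, -47, 54, 4]
MUL       [-16, -47, 216]
MUL       [-16, -10152]
MOD       [-16]
PUSH 10   [-16, 10]
PUSH 9    [-16, 10, 9]
MOD       [-16, 1]
PUSH -2   [-16, 1, -2]
PUSH 8    [-16, 1, -2, 8]
PUSH 10   [-16, 1, -2, 8, 10]
DIV       [-16, 1, -2, 0]
PUSH -7   [-16, 1, -2, 0, -7]
SUB       [-16, 1, -2, 7]
ADD       [-16, 1, 5]
DUP       [-16, 1, 5, 5]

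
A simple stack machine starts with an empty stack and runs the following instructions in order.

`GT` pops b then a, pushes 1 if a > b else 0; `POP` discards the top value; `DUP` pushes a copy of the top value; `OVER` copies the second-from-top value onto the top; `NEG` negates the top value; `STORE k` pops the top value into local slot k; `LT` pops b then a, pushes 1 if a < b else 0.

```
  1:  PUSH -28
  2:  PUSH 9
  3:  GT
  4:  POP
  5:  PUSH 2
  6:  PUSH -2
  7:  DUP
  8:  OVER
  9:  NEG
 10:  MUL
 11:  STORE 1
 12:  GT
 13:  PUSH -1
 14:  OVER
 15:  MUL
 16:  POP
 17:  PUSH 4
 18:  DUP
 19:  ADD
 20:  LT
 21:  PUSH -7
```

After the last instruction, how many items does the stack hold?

2

PUSH -28  -28
PUSH 9    -28 9
GT        0
POP       (empty)
PUSH 2    2
PUSH -2   2 -2
DUP       2 -2 -2
OVER      2 -2 -2 -2
NEG       2 -2 -2 2
MUL       2 -2 -4
STORE 1   2 -2
GT        1
PUSH -1   1 -1
OVER      1 -1 1
MUL       1 -1
POP       1
PUSH 4    1 4
DUP       1 4 4
ADD       1 8
LT        1
PUSH -7   1 -7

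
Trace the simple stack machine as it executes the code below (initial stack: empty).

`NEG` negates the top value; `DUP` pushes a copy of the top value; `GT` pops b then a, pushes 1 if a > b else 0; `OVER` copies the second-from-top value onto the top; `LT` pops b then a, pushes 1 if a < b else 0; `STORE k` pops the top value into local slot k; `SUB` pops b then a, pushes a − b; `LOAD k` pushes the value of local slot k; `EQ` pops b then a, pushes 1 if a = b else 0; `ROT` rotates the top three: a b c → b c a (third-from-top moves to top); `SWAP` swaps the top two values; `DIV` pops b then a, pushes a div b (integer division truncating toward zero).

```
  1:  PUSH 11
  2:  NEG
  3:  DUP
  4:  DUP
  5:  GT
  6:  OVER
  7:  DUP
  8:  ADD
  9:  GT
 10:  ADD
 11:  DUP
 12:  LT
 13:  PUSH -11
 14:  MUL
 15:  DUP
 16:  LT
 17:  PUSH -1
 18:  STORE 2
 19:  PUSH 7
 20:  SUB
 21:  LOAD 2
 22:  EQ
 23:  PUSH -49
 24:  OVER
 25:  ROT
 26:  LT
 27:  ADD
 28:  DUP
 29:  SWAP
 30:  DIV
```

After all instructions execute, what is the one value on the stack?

1

PUSH 11  → [11]
NEG      → [-11]
DUP      → [-11, -11]
DUP      → [-11, -11, -11]
GT       → [-11, 0]
OVER     → [-11, 0, -11]
DUP      → [-11, 0, -11, -11]
ADD      → [-11, 0, -22]
GT       → [-11, 1]
ADD      → [-10]
DUP      → [-10, -10]
LT       → [0]
PUSH -11 → [0, -11]
MUL      → [0]
DUP      → [0, 0]
LT       → [0]
PUSH -1  → [0, -1]
STORE 2  → [0]
PUSH 7   → [0, 7]
SUB      → [-7]
LOAD 2   → [-7, -1]
EQ       → [0]
PUSH -49 → [0, -49]
OVER     → [0, -49, 0]
ROT      → [-49, 0, 0]
LT       → [-49, 0]
ADD      → [-49]
DUP      → [-49, -49]
SWAP     → [-49, -49]
DIV      → [1]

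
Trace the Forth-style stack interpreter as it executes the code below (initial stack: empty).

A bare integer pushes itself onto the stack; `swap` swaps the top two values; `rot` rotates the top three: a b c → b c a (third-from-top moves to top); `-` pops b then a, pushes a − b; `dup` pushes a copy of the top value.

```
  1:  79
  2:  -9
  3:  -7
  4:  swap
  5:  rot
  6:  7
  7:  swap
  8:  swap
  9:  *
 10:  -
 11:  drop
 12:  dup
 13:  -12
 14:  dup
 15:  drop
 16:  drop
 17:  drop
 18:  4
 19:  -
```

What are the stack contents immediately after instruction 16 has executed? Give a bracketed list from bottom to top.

[-7, -7]

79   : [79]
-9   : [79, -9]
-7   : [79, -9, -7]
swap : [79, -7, -9]
rot  : [-7, -9, 79]
7    : [-7, -9, 79, 7]
swap : [-7, -9, 7, 79]
swap : [-7, -9, 79, 7]
*    : [-7, -9, 553]
-    : [-7, -562]
drop : [-7]
dup  : [-7, -7]
-12  : [-7, -7, -12]
dup  : [-7, -7, -12, -12]
drop : [-7, -7, -12]
drop : [-7, -7]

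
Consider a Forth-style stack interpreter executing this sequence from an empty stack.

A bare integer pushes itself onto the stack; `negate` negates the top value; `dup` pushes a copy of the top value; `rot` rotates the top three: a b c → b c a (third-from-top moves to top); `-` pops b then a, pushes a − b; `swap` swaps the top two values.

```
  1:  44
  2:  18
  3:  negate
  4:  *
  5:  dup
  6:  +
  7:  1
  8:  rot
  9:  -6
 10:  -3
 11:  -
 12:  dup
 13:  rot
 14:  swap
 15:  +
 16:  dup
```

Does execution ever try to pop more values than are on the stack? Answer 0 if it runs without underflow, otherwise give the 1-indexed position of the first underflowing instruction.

8

44     → 44
18     → 44 18
negate → 44 -18
*      → -792
dup    → -792 -792
+      → -1584
1      → -1584 1
rot  — needs 3 operands, stack has 2 → underflow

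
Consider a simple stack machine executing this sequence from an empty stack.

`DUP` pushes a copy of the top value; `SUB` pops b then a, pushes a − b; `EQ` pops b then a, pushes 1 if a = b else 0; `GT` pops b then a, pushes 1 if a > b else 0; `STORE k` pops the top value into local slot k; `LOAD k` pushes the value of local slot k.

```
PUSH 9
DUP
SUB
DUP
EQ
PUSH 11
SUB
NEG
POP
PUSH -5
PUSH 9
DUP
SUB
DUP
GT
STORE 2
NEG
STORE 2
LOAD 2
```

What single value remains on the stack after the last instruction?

5

PUSH 9  -> 9
DUP     -> 9 9
SUB     -> 0
DUP     -> 0 0
EQ      -> 1
PUSH 11 -> 1 11
SUB     -> -10
NEG     -> 10
POP     -> (empty)
PUSH -5 -> -5
PUSH 9  -> -5 9
DUP     -> -5 9 9
SUB     -> -5 0
DUP     -> -5 0 0
GT      -> -5 0
STORE 2 -> -5
NEG     -> 5
STORE 2 -> (empty)
LOAD 2  -> 5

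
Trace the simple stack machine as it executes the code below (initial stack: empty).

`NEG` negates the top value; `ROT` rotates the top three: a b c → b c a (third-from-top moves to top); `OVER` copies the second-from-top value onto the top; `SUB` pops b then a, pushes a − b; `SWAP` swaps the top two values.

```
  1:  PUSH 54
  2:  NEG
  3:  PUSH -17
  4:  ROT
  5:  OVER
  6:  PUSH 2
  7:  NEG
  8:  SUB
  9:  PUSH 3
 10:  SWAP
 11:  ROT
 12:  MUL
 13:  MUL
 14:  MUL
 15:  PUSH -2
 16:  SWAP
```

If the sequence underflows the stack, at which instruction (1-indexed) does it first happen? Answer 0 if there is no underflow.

4

PUSH 54   54
NEG       -54
PUSH -17  -54 -17
ROT  — needs 3 operands, stack has 2 → underflow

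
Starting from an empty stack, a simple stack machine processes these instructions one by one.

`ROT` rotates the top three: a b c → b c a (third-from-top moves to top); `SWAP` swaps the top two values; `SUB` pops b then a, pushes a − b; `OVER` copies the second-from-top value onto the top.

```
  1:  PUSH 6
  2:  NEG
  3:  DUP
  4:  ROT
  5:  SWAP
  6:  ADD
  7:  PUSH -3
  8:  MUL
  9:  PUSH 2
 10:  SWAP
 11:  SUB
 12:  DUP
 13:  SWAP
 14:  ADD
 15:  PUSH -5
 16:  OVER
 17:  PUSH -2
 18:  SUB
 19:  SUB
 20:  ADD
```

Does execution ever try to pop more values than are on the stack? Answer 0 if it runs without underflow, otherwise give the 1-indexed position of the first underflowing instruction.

PUSH 6 : 6
NEG    : -6
DUP    : -6 -6
ROT  — needs 3 operands, stack has 2 → underflow

4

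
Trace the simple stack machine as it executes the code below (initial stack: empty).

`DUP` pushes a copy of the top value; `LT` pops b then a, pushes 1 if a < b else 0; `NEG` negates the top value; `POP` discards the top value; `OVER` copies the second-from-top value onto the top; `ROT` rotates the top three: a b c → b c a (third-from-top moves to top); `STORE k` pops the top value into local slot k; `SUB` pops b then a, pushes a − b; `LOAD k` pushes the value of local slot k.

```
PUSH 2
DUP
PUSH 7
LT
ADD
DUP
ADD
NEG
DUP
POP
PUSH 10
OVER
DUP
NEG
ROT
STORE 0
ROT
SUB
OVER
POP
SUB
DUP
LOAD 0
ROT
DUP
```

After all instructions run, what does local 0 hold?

10

PUSH 2   [2]
DUP      [2, 2]
PUSH 7   [2, 2, 7]
LT       [2, 1]
ADD      [3]
DUP      [3, 3]
ADD      [6]
NEG      [-6]
DUP      [-6, -6]
POP      [-6]
PUSH 10  [-6, 10]
OVER     [-6, 10, -6]
DUP      [-6, 10, -6, -6]
NEG      [-6, 10, -6, 6]
ROT      [-6, -6, 6, 10]
STORE 0  [-6, -6, 6]
ROT      [-6, 6, -6]
SUB      [-6, 12]
OVER     [-6, 12, -6]
POP      [-6, 12]
SUB      [-18]
DUP      [-18, -18]
LOAD 0   [-18, -18, 10]
ROT      [-18, 10, -18]
DUP      [-18, 10, -18, -18]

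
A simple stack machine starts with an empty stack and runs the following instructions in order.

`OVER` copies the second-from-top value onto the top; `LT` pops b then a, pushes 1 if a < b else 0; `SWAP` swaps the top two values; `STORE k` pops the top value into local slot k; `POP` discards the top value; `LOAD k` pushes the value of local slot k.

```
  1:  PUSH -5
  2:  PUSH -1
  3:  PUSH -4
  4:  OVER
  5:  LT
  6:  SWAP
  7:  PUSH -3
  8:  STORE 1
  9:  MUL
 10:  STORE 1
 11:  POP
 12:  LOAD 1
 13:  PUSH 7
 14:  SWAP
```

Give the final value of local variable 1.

-1

PUSH -5 : -5
PUSH -1 : -5 -1
PUSH -4 : -5 -1 -4
OVER    : -5 -1 -4 -1
LT      : -5 -1 1
SWAP    : -5 1 -1
PUSH -3 : -5 1 -1 -3
STORE 1 : -5 1 -1
MUL     : -5 -1
STORE 1 : -5
POP     : (empty)
LOAD 1  : -1
PUSH 7  : -1 7
SWAP    : 7 -1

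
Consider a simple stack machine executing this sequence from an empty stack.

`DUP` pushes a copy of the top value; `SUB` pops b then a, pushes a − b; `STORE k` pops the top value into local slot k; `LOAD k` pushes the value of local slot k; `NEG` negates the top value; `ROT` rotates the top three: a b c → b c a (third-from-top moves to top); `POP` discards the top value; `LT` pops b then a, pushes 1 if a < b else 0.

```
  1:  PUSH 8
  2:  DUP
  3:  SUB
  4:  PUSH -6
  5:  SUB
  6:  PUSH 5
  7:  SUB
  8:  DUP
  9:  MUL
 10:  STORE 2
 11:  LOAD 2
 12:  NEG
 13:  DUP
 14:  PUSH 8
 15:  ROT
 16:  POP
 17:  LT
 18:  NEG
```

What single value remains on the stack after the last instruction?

-1

PUSH 8  -> [8]
DUP     -> [8, 8]
SUB     -> [0]
PUSH -6 -> [0, -6]
SUB     -> [6]
PUSH 5  -> [6, 5]
SUB     -> [1]
DUP     -> [1, 1]
MUL     -> [1]
STORE 2 -> []
LOAD 2  -> [1]
NEG     -> [-1]
DUP     -> [-1, -1]
PUSH 8  -> [-1, -1, 8]
ROT     -> [-1, 8, -1]
POP     -> [-1, 8]
LT      -> [1]
NEG     -> [-1]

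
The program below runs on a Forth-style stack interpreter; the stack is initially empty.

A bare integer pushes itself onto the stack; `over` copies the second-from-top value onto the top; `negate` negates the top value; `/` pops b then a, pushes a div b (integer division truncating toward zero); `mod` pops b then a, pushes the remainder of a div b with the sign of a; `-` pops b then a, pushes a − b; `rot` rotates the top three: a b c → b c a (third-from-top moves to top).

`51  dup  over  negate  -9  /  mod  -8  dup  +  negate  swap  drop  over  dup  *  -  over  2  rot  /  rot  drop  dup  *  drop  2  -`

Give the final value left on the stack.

49

51     : 51
dup    : 51 51
over   : 51 51 51
negate : 51 51 -51
-9     : 51 51 -51 -9
/      : 51 51 5
mod    : 51 1
-8     : 51 1 -8
dup    : 51 1 -8 -8
+      : 51 1 -16
negate : 51 1 16
swap   : 51 16 1
drop   : 51 16
over   : 51 16 51
dup    : 51 16 51 51
*      : 51 16 2601
-      : 51 -2585
over   : 51 -2585 51
2      : 51 -2585 51 2
rot    : 51 51 2 -2585
/      : 51 51 0
rot    : 51 0 51
drop   : 51 0
dup    : 51 0 0
*      : 51 0
drop   : 51
2      : 51 2
-      : 49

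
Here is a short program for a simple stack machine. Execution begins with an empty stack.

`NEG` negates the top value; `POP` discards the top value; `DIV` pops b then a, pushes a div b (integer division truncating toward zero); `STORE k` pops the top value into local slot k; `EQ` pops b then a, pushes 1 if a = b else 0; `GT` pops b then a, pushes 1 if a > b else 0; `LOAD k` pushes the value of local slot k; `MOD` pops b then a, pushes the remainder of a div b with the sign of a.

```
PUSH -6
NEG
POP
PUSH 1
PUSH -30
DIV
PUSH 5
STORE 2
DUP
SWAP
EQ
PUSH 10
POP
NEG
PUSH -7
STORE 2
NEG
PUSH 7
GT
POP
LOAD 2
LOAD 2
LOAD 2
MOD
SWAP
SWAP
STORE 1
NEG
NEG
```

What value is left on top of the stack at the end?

-7

PUSH -6   -6
NEG       6
POP       (empty)
PUSH 1    1
PUSH -30  1 -30
DIV       0
PUSH 5    0 5
STORE 2   0
DUP       0 0
SWAP      0 0
EQ        1
PUSH 10   1 10
POP       1
NEG       -1
PUSH -7   -1 -7
STORE 2   -1
NEG       1
PUSH 7    1 7
GT        0
POP       (empty)
LOAD 2    -7
LOAD 2    -7 -7
LOAD 2    -7 -7 -7
MOD       -7 0
SWAP      0 -7
SWAP      -7 0
STORE 1   -7
NEG       7
NEG       -7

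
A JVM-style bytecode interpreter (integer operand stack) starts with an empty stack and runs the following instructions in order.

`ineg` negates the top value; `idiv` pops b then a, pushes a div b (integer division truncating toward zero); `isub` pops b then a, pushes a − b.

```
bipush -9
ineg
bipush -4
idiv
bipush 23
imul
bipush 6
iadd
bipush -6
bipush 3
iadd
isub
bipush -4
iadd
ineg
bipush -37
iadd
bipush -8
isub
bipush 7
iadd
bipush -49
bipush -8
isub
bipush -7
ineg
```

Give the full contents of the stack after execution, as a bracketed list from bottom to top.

[19, -41, 7]

bipush -9  → -9
ineg       → 9
bipush -4  → 9 -4
idiv       → -2
bipush 23  → -2 23
imul       → -46
bipush 6   → -46 6
iadd       → -40
bipush -6  → -40 -6
bipush 3   → -40 -6 3
iadd       → -40 -3
isub       → -37
bipush -4  → -37 -4
iadd       → -41
ineg       → 41
bipush -37 → 41 -37
iadd       → 4
bipush -8  → 4 -8
isub       → 12
bipush 7   → 12 7
iadd       → 19
bipush -49 → 19 -49
bipush -8  → 19 -49 -8
isub       → 19 -41
bipush -7  → 19 -41 -7
ineg       → 19 -41 7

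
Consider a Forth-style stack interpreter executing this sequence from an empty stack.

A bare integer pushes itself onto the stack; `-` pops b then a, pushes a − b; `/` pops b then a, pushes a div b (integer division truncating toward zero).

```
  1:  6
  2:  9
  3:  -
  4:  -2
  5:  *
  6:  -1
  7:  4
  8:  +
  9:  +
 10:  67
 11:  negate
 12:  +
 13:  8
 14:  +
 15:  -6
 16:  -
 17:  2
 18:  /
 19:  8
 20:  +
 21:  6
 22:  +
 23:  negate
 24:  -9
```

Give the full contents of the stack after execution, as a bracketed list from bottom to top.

6      : 6
9      : 6 9
-      : -3
-2     : -3 -2
*      : 6
-1     : 6 -1
4      : 6 -1 4
+      : 6 3
+      : 9
67     : 9 67
negate : 9 -67
+      : -58
8      : -58 8
+      : -50
-6     : -50 -6
-      : -44
2      : -44 2
/      : -22
8      : -22 8
+      : -14
6      : -14 6
+      : -8
negate : 8
-9     : 8 -9

[8, -9]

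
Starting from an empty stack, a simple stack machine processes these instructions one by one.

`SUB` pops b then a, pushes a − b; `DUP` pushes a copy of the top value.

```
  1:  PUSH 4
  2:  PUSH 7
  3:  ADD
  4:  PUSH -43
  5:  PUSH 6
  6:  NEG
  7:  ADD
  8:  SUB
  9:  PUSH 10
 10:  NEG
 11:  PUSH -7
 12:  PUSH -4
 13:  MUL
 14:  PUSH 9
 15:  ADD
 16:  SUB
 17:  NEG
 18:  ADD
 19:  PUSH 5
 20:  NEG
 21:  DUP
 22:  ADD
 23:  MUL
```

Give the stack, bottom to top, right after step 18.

PUSH 4   → [4]
PUSH 7   → [4, 7]
ADD      → [11]
PUSH -43 → [11, -43]
PUSH 6   → [11, -43, 6]
NEG      → [11, -43, -6]
ADD      → [11, -49]
SUB      → [60]
PUSH 10  → [60, 10]
NEG      → [60, -10]
PUSH -7  → [60, -10, -7]
PUSH -4  → [60, -10, -7, -4]
MUL      → [60, -10, 28]
PUSH 9   → [60, -10, 28, 9]
ADD      → [60, -10, 37]
SUB      → [60, -47]
NEG      → [60, 47]
ADD      → [107]

[107]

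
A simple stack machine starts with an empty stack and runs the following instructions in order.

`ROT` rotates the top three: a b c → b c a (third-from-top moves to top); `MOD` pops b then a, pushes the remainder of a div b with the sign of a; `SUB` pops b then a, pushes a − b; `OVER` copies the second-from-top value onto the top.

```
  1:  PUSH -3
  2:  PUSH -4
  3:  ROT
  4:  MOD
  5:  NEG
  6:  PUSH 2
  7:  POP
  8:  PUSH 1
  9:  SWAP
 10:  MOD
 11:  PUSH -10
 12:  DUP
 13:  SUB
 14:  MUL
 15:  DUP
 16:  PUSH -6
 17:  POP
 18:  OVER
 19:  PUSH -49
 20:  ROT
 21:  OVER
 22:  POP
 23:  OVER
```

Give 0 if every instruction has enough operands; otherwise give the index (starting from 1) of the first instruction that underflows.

3

PUSH -3  [-3]
PUSH -4  [-3, -4]
ROT  — needs 3 operands, stack has 2 → underflow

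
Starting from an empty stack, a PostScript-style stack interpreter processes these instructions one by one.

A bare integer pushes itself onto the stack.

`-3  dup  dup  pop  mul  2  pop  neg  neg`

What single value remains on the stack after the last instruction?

9

-3   -3
dup  -3 -3
dup  -3 -3 -3
pop  -3 -3
mul  9
2    9 2
pop  9
neg  -9
neg  9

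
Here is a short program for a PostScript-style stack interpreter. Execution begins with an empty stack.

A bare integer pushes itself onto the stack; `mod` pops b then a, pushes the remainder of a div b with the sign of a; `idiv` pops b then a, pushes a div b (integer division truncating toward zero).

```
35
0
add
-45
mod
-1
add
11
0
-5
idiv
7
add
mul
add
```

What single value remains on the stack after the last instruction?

35   → [35]
0    → [35, 0]
add  → [35]
-45  → [35, -45]
mod  → [35]
-1   → [35, -1]
add  → [34]
11   → [34, 11]
0    → [34, 11, 0]
-5   → [34, 11, 0, -5]
idiv → [34, 11, 0]
7    → [34, 11, 0, 7]
add  → [34, 11, 7]
mul  → [34, 77]
add  → [111]

111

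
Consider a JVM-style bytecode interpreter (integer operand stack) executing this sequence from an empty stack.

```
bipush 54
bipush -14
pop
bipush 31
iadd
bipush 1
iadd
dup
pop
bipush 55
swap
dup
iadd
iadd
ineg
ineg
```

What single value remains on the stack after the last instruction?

bipush 54  → 54
bipush -14 → 54 -14
pop        → 54
bipush 31  → 54 31
iadd       → 85
bipush 1   → 85 1
iadd       → 86
dup        → 86 86
pop        → 86
bipush 55  → 86 55
swap       → 55 86
dup        → 55 86 86
iadd       → 55 172
iadd       → 227
ineg       → -227
ineg       → 227

227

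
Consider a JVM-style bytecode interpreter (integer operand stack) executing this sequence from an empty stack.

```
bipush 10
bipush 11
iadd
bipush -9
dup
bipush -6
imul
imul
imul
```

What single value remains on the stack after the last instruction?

-10206

bipush 10 -> 10
bipush 11 -> 10 11
iadd      -> 21
bipush -9 -> 21 -9
dup       -> 21 -9 -9
bipush -6 -> 21 -9 -9 -6
imul      -> 21 -9 54
imul      -> 21 -486
imul      -> -10206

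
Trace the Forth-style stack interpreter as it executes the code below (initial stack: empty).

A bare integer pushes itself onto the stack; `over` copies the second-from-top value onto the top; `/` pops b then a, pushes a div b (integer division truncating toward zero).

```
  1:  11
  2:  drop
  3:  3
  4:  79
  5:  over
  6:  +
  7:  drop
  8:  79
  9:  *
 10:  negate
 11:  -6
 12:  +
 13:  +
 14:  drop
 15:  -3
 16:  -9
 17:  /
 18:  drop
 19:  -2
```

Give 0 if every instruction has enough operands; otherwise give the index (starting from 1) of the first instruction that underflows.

11     -> [11]
drop   -> []
3      -> [3]
79     -> [3, 79]
over   -> [3, 79, 3]
+      -> [3, 82]
drop   -> [3]
79     -> [3, 79]
*      -> [237]
negate -> [-237]
-6     -> [-237, -6]
+      -> [-243]
+  — needs 2 operands, stack has 1 → underflow

13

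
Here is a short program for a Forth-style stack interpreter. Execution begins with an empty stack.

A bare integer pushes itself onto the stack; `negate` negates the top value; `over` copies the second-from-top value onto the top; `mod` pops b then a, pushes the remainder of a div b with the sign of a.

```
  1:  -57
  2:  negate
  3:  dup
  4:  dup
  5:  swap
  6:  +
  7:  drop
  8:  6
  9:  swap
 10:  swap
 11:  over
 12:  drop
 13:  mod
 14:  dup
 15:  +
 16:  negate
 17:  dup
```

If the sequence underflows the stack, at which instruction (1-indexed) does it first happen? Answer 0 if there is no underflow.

-57    -> -57
negate -> 57
dup    -> 57 57
dup    -> 57 57 57
swap   -> 57 57 57
+      -> 57 114
drop   -> 57
6      -> 57 6
swap   -> 6 57
swap   -> 57 6
over   -> 57 6 57
drop   -> 57 6
mod    -> 3
dup    -> 3 3
+      -> 6
negate -> -6
dup    -> -6 -6

0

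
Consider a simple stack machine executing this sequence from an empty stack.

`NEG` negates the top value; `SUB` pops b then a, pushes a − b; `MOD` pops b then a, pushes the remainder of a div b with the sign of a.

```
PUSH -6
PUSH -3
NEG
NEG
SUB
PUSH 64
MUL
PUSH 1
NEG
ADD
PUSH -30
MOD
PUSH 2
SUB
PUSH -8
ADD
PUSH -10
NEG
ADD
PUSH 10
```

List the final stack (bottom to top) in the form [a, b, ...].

PUSH -6   -6
PUSH -3   -6 -3
NEG       -6 3
NEG       -6 -3
SUB       -3
PUSH 64   -3 64
MUL       -192
PUSH 1    -192 1
NEG       -192 -1
ADD       -193
PUSH -30  -193 -30
MOD       -13
PUSH 2    -13 2
SUB       -15
PUSH -8   -15 -8
ADD       -23
PUSH -10  -23 -10
NEG       -23 10
ADD       -13
PUSH 10   -13 10

[-13, 10]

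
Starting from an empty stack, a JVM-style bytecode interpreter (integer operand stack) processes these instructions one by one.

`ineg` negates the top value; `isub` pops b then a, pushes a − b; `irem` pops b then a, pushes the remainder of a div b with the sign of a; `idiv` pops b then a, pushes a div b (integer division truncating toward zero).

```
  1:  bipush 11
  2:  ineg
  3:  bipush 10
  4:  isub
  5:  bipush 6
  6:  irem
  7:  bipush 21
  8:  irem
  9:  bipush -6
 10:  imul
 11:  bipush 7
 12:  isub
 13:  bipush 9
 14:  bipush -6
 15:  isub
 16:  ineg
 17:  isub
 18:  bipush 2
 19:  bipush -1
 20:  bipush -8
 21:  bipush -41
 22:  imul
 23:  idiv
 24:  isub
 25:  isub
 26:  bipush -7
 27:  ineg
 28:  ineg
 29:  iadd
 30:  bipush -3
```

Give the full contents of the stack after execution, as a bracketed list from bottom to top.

bipush 11   11
ineg        -11
bipush 10   -11 10
isub        -21
bipush 6    -21 6
irem        -3
bipush 21   -3 21
irem        -3
bipush -6   -3 -6
imul        18
bipush 7    18 7
isub        11
bipush 9    11 9
bipush -6   11 9 -6
isub        11 15
ineg        11 -15
isub        26
bipush 2    26 2
bipush -1   26 2 -1
bipush -8   26 2 -1 -8
bipush -41  26 2 -1 -8 -41
imul        26 2 -1 328
idiv        26 2 0
isub        26 2
isub        24
bipush -7   24 -7
ineg        24 7
ineg        24 -7
iadd        17
bipush -3   17 -3

[17, -3]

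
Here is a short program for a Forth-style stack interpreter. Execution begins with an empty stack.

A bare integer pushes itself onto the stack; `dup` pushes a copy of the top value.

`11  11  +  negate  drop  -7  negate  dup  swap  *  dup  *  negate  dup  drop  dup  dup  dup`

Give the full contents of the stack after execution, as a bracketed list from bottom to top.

11     -> [11]
11     -> [11, 11]
+      -> [22]
negate -> [-22]
drop   -> []
-7     -> [-7]
negate -> [7]
dup    -> [7, 7]
swap   -> [7, 7]
*      -> [49]
dup    -> [49, 49]
*      -> [2401]
negate -> [-2401]
dup    -> [-2401, -2401]
drop   -> [-2401]
dup    -> [-2401, -2401]
dup    -> [-2401, -2401, -2401]
dup    -> [-2401, -2401, -2401, -2401]

[-2401, -2401, -2401, -2401]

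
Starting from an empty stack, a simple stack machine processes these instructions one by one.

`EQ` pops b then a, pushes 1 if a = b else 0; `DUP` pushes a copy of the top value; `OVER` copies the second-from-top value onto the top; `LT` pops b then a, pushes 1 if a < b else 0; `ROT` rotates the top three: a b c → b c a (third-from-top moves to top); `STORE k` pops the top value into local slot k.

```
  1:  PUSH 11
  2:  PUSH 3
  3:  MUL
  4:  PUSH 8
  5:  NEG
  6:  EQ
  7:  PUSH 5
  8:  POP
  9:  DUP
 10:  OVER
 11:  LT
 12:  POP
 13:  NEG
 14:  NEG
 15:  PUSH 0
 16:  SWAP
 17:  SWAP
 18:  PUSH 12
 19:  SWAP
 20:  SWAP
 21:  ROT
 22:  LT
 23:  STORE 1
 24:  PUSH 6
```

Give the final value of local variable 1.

0

PUSH 11  11
PUSH 3   11 3
MUL      33
PUSH 8   33 8
NEG      33 -8
EQ       0
PUSH 5   0 5
POP      0
DUP      0 0
OVER     0 0 0
LT       0 0
POP      0
NEG      0
NEG      0
PUSH 0   0 0
SWAP     0 0
SWAP     0 0
PUSH 12  0 0 12
SWAP     0 12 0
SWAP     0 0 12
ROT      0 12 0
LT       0 0
STORE 1  0
PUSH 6   0 6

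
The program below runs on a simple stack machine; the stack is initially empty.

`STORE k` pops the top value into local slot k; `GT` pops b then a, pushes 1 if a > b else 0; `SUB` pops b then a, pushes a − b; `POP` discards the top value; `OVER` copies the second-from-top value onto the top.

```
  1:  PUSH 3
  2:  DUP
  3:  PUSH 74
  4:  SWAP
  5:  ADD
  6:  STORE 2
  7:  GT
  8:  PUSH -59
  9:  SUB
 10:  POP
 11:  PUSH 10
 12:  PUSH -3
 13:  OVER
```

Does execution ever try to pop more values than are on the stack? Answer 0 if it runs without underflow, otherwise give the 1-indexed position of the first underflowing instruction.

7

PUSH 3  → [3]
DUP     → [3, 3]
PUSH 74 → [3, 3, 74]
SWAP    → [3, 74, 3]
ADD     → [3, 77]
STORE 2 → [3]
GT  — needs 2 operands, stack has 1 → underflow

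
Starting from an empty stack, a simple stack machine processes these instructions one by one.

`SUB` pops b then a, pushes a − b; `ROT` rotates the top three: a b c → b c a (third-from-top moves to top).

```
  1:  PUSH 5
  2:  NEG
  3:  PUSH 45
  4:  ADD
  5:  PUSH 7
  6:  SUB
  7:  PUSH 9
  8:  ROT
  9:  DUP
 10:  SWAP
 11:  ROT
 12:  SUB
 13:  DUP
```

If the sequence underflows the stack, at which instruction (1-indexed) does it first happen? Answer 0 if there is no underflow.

PUSH 5  : 5
NEG     : -5
PUSH 45 : -5 45
ADD     : 40
PUSH 7  : 40 7
SUB     : 33
PUSH 9  : 33 9
ROT  — needs 3 operands, stack has 2 → underflow

8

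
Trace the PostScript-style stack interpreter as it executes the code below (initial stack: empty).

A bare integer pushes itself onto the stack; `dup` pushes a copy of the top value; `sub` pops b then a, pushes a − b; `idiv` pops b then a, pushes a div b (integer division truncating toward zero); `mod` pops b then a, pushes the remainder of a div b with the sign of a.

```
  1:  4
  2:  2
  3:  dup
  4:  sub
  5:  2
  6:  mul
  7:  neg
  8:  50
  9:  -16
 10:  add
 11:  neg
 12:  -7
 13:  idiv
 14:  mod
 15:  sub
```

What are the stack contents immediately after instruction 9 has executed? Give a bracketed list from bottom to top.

[4, 0, 50, -16]

4   : [4]
2   : [4, 2]
dup : [4, 2, 2]
sub : [4, 0]
2   : [4, 0, 2]
mul : [4, 0]
neg : [4, 0]
50  : [4, 0, 50]
-16 : [4, 0, 50, -16]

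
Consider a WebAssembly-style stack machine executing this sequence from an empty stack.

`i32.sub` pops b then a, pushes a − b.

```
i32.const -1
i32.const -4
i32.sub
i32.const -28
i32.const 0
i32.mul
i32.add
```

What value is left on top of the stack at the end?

3

i32.const -1   -1
i32.const -4   -1 -4
i32.sub        3
i32.const -28  3 -28
i32.const 0    3 -28 0
i32.mul        3 0
i32.add        3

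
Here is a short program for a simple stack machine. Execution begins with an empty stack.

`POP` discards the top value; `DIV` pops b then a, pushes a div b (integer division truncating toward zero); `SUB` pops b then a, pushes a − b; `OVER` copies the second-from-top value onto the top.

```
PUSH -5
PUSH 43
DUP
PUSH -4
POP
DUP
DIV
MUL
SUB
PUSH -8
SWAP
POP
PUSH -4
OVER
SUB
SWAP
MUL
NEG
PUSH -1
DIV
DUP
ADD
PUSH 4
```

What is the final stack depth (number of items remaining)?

PUSH -5 -> -5
PUSH 43 -> -5 43
DUP     -> -5 43 43
PUSH -4 -> -5 43 43 -4
POP     -> -5 43 43
DUP     -> -5 43 43 43
DIV     -> -5 43 1
MUL     -> -5 43
SUB     -> -48
PUSH -8 -> -48 -8
SWAP    -> -8 -48
POP     -> -8
PUSH -4 -> -8 -4
OVER    -> -8 -4 -8
SUB     -> -8 4
SWAP    -> 4 -8
MUL     -> -32
NEG     -> 32
PUSH -1 -> 32 -1
DIV     -> -32
DUP     -> -32 -32
ADD     -> -64
PUSH 4  -> -64 4

2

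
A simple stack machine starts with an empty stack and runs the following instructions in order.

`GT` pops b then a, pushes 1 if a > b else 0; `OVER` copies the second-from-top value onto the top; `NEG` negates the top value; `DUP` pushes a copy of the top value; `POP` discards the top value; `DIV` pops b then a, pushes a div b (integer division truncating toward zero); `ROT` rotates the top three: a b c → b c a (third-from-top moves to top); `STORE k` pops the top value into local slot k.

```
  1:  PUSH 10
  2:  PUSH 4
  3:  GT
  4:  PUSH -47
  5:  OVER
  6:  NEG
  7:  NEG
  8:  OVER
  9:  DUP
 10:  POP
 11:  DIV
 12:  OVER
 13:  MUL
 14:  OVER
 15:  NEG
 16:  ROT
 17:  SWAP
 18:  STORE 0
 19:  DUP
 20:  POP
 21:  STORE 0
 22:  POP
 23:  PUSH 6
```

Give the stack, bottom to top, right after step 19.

[1, 0, -47, -47]

PUSH 10  -> [10]
PUSH 4   -> [10, 4]
GT       -> [1]
PUSH -47 -> [1, -47]
OVER     -> [1, -47, 1]
NEG      -> [1, -47, -1]
NEG      -> [1, -47, 1]
OVER     -> [1, -47, 1, -47]
DUP      -> [1, -47, 1, -47, -47]
POP      -> [1, -47, 1, -47]
DIV      -> [1, -47, 0]
OVER     -> [1, -47, 0, -47]
MUL      -> [1, -47, 0]
OVER     -> [1, -47, 0, -47]
NEG      -> [1, -47, 0, 47]
ROT      -> [1, 0, 47, -47]
SWAP     -> [1, 0, -47, 47]
STORE 0  -> [1, 0, -47]
DUP      -> [1, 0, -47, -47]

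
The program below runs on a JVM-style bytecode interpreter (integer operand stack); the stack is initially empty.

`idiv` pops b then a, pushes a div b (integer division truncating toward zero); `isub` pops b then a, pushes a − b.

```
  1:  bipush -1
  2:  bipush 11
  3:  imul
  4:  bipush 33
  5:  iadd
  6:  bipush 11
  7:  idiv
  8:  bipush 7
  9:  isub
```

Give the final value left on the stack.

bipush -1 : [-1]
bipush 11 : [-1, 11]
imul      : [-11]
bipush 33 : [-11, 33]
iadd      : [22]
bipush 11 : [22, 11]
idiv      : [2]
bipush 7  : [2, 7]
isub      : [-5]

-5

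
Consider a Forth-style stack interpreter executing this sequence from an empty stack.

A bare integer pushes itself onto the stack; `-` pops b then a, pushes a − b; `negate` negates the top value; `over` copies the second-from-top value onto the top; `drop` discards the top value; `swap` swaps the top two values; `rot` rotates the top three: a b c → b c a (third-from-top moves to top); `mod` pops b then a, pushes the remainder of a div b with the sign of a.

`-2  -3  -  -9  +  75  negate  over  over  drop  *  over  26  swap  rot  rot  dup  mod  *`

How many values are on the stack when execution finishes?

-2     → -2
-3     → -2 -3
-      → 1
-9     → 1 -9
+      → -8
75     → -8 75
negate → -8 -75
over   → -8 -75 -8
over   → -8 -75 -8 -75
drop   → -8 -75 -8
*      → -8 600
over   → -8 600 -8
26     → -8 600 -8 26
swap   → -8 600 26 -8
rot    → -8 26 -8 600
rot    → -8 -8 600 26
dup    → -8 -8 600 26 26
mod    → -8 -8 600 0
*      → -8 -8 0

3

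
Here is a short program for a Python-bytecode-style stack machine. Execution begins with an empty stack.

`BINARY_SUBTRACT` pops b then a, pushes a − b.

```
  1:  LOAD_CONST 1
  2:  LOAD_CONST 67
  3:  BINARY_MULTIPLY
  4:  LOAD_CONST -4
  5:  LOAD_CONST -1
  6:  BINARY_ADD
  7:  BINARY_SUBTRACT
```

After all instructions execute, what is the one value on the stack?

LOAD_CONST 1    → [1]
LOAD_CONST 67   → [1, 67]
BINARY_MULTIPLY → [67]
LOAD_CONST -4   → [67, -4]
LOAD_CONST -1   → [67, -4, -1]
BINARY_ADD      → [67, -5]
BINARY_SUBTRACT → [72]

72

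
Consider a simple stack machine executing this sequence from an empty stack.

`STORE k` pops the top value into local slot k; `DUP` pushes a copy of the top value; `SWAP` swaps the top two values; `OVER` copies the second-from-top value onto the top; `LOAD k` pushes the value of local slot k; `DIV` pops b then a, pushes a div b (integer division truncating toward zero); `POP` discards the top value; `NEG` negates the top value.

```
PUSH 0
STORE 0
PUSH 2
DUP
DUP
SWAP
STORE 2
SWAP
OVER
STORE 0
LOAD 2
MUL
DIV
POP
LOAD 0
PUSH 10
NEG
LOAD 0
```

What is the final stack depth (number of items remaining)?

3

PUSH 0  -> [0]
STORE 0 -> []
PUSH 2  -> [2]
DUP     -> [2, 2]
DUP     -> [2, 2, 2]
SWAP    -> [2, 2, 2]
STORE 2 -> [2, 2]
SWAP    -> [2, 2]
OVER    -> [2, 2, 2]
STORE 0 -> [2, 2]
LOAD 2  -> [2, 2, 2]
MUL     -> [2, 4]
DIV     -> [0]
POP     -> []
LOAD 0  -> [2]
PUSH 10 -> [2, 10]
NEG     -> [2, -10]
LOAD 0  -> [2, -10, 2]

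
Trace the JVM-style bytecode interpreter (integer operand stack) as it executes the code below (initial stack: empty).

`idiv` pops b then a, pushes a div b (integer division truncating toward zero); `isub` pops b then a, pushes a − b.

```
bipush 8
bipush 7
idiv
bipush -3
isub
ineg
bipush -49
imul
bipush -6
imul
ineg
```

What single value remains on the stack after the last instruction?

bipush 8   : 8
bipush 7   : 8 7
idiv       : 1
bipush -3  : 1 -3
isub       : 4
ineg       : -4
bipush -49 : -4 -49
imul       : 196
bipush -6  : 196 -6
imul       : -1176
ineg       : 1176

1176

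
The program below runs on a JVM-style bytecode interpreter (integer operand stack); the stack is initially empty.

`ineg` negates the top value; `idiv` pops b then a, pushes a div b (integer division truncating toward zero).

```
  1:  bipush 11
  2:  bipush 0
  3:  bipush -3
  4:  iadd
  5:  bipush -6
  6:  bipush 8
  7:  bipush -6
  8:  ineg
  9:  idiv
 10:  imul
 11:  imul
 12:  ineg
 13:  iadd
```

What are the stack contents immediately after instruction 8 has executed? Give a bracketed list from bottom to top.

[11, -3, -6, 8, 6]

bipush 11 : [11]
bipush 0  : [11, 0]
bipush -3 : [11, 0, -3]
iadd      : [11, -3]
bipush -6 : [11, -3, -6]
bipush 8  : [11, -3, -6, 8]
bipush -6 : [11, -3, -6, 8, -6]
ineg      : [11, -3, -6, 8, 6]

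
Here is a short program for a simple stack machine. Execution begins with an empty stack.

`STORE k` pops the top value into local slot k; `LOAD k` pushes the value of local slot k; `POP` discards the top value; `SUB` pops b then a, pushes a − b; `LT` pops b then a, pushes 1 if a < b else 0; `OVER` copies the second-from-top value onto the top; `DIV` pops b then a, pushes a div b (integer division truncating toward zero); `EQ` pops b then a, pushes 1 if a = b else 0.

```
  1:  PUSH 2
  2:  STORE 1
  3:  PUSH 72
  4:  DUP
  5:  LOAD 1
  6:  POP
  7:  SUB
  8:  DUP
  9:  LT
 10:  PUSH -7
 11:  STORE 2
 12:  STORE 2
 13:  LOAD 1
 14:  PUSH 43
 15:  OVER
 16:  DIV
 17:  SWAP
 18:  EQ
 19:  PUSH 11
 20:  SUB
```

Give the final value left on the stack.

PUSH 2  → [2]
STORE 1 → []
PUSH 72 → [72]
DUP     → [72, 72]
LOAD 1  → [72, 72, 2]
POP     → [72, 72]
SUB     → [0]
DUP     → [0, 0]
LT      → [0]
PUSH -7 → [0, -7]
STORE 2 → [0]
STORE 2 → []
LOAD 1  → [2]
PUSH 43 → [2, 43]
OVER    → [2, 43, 2]
DIV     → [2, 21]
SWAP    → [21, 2]
EQ      → [0]
PUSH 11 → [0, 11]
SUB     → [-11]

-11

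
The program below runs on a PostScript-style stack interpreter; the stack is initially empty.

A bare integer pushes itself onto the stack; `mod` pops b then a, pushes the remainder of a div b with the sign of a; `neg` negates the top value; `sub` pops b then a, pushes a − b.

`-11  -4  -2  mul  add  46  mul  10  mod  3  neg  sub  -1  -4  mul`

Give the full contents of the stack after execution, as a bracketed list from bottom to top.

-11 : [-11]
-4  : [-11, -4]
-2  : [-11, -4, -2]
mul : [-11, 8]
add : [-3]
46  : [-3, 46]
mul : [-138]
10  : [-138, 10]
mod : [-8]
3   : [-8, 3]
neg : [-8, -3]
sub : [-5]
-1  : [-5, -1]
-4  : [-5, -1, -4]
mul : [-5, 4]

[-5, 4]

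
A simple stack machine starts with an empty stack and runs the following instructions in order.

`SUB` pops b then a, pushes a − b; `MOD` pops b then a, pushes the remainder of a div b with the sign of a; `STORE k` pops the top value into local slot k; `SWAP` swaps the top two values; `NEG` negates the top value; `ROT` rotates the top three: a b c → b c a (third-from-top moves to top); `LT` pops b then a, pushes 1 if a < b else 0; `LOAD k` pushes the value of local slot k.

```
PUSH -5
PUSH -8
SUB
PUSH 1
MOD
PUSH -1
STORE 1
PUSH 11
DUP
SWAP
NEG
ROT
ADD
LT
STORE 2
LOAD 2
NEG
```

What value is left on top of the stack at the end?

PUSH -5 -> [-5]
PUSH -8 -> [-5, -8]
SUB     -> [3]
PUSH 1  -> [3, 1]
MOD     -> [0]
PUSH -1 -> [0, -1]
STORE 1 -> [0]
PUSH 11 -> [0, 11]
DUP     -> [0, 11, 11]
SWAP    -> [0, 11, 11]
NEG     -> [0, 11, -11]
ROT     -> [11, -11, 0]
ADD     -> [11, -11]
LT      -> [0]
STORE 2 -> []
LOAD 2  -> [0]
NEG     -> [0]

0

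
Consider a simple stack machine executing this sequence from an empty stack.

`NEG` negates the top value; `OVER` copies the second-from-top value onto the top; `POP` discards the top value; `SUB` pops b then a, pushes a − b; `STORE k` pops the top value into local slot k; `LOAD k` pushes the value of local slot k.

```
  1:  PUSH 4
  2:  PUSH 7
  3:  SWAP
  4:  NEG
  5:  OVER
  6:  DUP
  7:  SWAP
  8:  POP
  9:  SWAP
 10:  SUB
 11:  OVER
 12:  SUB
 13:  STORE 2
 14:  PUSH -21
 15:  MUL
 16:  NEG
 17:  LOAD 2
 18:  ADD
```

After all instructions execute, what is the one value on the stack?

PUSH 4   : [4]
PUSH 7   : [4, 7]
SWAP     : [7, 4]
NEG      : [7, -4]
OVER     : [7, -4, 7]
DUP      : [7, -4, 7, 7]
SWAP     : [7, -4, 7, 7]
POP      : [7, -4, 7]
SWAP     : [7, 7, -4]
SUB      : [7, 11]
OVER     : [7, 11, 7]
SUB      : [7, 4]
STORE 2  : [7]
PUSH -21 : [7, -21]
MUL      : [-147]
NEG      : [147]
LOAD 2   : [147, 4]
ADD      : [151]

151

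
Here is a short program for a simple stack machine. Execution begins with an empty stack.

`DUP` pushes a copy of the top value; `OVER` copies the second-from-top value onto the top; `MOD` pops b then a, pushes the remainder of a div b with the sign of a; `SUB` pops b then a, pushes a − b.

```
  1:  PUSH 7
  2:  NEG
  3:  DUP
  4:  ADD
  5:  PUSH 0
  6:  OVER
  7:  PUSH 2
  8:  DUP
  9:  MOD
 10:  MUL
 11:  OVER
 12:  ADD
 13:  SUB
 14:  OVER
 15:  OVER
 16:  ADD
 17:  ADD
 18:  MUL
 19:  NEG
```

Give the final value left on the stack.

-196

PUSH 7 -> 7
NEG    -> -7
DUP    -> -7 -7
ADD    -> -14
PUSH 0 -> -14 0
OVER   -> -14 0 -14
PUSH 2 -> -14 0 -14 2
DUP    -> -14 0 -14 2 2
MOD    -> -14 0 -14 0
MUL    -> -14 0 0
OVER   -> -14 0 0 0
ADD    -> -14 0 0
SUB    -> -14 0
OVER   -> -14 0 -14
OVER   -> -14 0 -14 0
ADD    -> -14 0 -14
ADD    -> -14 -14
MUL    -> 196
NEG    -> -196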